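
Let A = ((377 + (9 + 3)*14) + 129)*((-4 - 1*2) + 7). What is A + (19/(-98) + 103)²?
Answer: 107978721/9604 ≈ 11243.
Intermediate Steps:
A = 674 (A = ((377 + 12*14) + 129)*((-4 - 2) + 7) = ((377 + 168) + 129)*(-6 + 7) = (545 + 129)*1 = 674*1 = 674)
A + (19/(-98) + 103)² = 674 + (19/(-98) + 103)² = 674 + (19*(-1/98) + 103)² = 674 + (-19/98 + 103)² = 674 + (10075/98)² = 674 + 101505625/9604 = 107978721/9604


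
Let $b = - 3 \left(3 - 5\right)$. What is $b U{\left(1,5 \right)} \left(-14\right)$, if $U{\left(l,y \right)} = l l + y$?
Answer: $-504$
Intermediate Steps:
$U{\left(l,y \right)} = y + l^{2}$ ($U{\left(l,y \right)} = l^{2} + y = y + l^{2}$)
$b = 6$ ($b = \left(-3\right) \left(-2\right) = 6$)
$b U{\left(1,5 \right)} \left(-14\right) = 6 \left(5 + 1^{2}\right) \left(-14\right) = 6 \left(5 + 1\right) \left(-14\right) = 6 \cdot 6 \left(-14\right) = 36 \left(-14\right) = -504$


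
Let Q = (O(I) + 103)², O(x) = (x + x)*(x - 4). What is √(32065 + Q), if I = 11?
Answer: √98114 ≈ 313.23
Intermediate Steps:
O(x) = 2*x*(-4 + x) (O(x) = (2*x)*(-4 + x) = 2*x*(-4 + x))
Q = 66049 (Q = (2*11*(-4 + 11) + 103)² = (2*11*7 + 103)² = (154 + 103)² = 257² = 66049)
√(32065 + Q) = √(32065 + 66049) = √98114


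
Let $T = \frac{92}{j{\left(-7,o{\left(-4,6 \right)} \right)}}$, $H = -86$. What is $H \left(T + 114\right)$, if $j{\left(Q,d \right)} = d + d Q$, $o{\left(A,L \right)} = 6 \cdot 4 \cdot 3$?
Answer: $- \frac{528427}{54} \approx -9785.7$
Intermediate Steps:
$o{\left(A,L \right)} = 72$ ($o{\left(A,L \right)} = 24 \cdot 3 = 72$)
$j{\left(Q,d \right)} = d + Q d$
$T = - \frac{23}{108}$ ($T = \frac{92}{72 \left(1 - 7\right)} = \frac{92}{72 \left(-6\right)} = \frac{92}{-432} = 92 \left(- \frac{1}{432}\right) = - \frac{23}{108} \approx -0.21296$)
$H \left(T + 114\right) = - 86 \left(- \frac{23}{108} + 114\right) = \left(-86\right) \frac{12289}{108} = - \frac{528427}{54}$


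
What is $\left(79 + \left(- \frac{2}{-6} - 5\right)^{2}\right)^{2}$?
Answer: $\frac{822649}{81} \approx 10156.0$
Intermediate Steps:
$\left(79 + \left(- \frac{2}{-6} - 5\right)^{2}\right)^{2} = \left(79 + \left(\left(-2\right) \left(- \frac{1}{6}\right) - 5\right)^{2}\right)^{2} = \left(79 + \left(\frac{1}{3} - 5\right)^{2}\right)^{2} = \left(79 + \left(- \frac{14}{3}\right)^{2}\right)^{2} = \left(79 + \frac{196}{9}\right)^{2} = \left(\frac{907}{9}\right)^{2} = \frac{822649}{81}$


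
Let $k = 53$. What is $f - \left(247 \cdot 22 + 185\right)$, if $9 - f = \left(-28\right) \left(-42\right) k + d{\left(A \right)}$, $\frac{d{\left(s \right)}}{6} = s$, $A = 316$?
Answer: $-69834$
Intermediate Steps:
$d{\left(s \right)} = 6 s$
$f = -64215$ ($f = 9 - \left(\left(-28\right) \left(-42\right) 53 + 6 \cdot 316\right) = 9 - \left(1176 \cdot 53 + 1896\right) = 9 - \left(62328 + 1896\right) = 9 - 64224 = -64215$)
$f - \left(247 \cdot 22 + 185\right) = -64215 - \left(247 \cdot 22 + 185\right) = -64215 - \left(5434 + 185\right) = -64215 - 5619 = -69834$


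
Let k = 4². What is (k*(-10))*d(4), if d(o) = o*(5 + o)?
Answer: -5760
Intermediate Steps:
k = 16
(k*(-10))*d(4) = (16*(-10))*(4*(5 + 4)) = -640*9 = -160*36 = -5760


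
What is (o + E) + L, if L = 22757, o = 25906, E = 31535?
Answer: 80198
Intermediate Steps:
(o + E) + L = (25906 + 31535) + 22757 = 57441 + 22757 = 80198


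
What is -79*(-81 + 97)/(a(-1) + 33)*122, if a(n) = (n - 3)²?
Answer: -154208/49 ≈ -3147.1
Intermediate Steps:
a(n) = (-3 + n)²
-79*(-81 + 97)/(a(-1) + 33)*122 = -79*(-81 + 97)/((-3 - 1)² + 33)*122 = -1264/((-4)² + 33)*122 = -1264/(16 + 33)*122 = -1264/49*122 = -154208/49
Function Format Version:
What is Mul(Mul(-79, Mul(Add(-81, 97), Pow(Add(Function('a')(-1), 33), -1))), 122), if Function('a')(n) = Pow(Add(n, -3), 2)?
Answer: Rational(-154208, 49) ≈ -3147.1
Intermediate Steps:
Function('a')(n) = Pow(Add(-3, n), 2)
Mul(Mul(-79, Mul(Add(-81, 97), Pow(Add(Function('a')(-1), 33), -1))), 122) = Mul(Mul(-79, Mul(Add(-81, 97), Pow(Add(Pow(Add(-3, -1), 2), 33), -1))), 122) = Mul(Mul(-79, Mul(16, Pow(Add(Pow(-4, 2), 33), -1))), 122) = Mul(Mul(-79, Mul(16, Pow(Add(16, 33), -1))), 122) = Mul(Mul(-79, Mul(16, Pow(49, -1))), 122) = Mul(Mul(-79, Mul(16, Rational(1, 49))), 122) = Mul(Mul(-79, Rational(16, 49)), 122) = Mul(Rational(-1264, 49), 122) = Rational(-154208, 49)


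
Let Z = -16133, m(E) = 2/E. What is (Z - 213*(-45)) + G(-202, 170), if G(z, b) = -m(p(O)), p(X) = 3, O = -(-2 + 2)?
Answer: -19646/3 ≈ -6548.7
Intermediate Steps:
O = 0 (O = -1*0 = 0)
G(z, b) = -2/3
(Z - 213*(-45)) + G(-202, 170) = (-16133 - 213*(-45)) - 2/3 = (-16133 + 9585) - 2/3 = -6548 - 2/3 = -19646/3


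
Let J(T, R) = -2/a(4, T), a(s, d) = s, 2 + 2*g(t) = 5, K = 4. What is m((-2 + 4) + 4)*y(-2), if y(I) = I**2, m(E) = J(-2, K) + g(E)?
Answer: 4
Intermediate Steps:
g(t) = 3/2 (g(t) = -1 + (1/2)*5 = -1 + 5/2 = 3/2)
J(T, R) = -1/2 (J(T, R) = -2/4 = -2*1/4 = -1/2)
m(E) = 1 (m(E) = -1/2 + 3/2 = 1)
m((-2 + 4) + 4)*y(-2) = 1*(-2)**2 = 1*4 = 4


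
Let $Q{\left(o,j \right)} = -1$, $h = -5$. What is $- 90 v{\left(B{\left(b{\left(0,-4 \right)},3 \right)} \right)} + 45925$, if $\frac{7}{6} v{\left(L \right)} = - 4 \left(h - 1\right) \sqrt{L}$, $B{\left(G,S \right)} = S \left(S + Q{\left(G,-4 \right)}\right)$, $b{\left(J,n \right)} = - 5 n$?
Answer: $45925 - \frac{12960 \sqrt{6}}{7} \approx 41390.0$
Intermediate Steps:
$B{\left(G,S \right)} = S \left(-1 + S\right)$ ($B{\left(G,S \right)} = S \left(S - 1\right) = S \left(-1 + S\right)$)
$v{\left(L \right)} = \frac{144 \sqrt{L}}{7}$ ($v{\left(L \right)} = \frac{6 - 4 \left(-5 - 1\right) \sqrt{L}}{7} = \frac{6 \left(-4\right) \left(-6\right) \sqrt{L}}{7} = \frac{6 \cdot 24 \sqrt{L}}{7} = \frac{144 \sqrt{L}}{7}$)
$- 90 v{\left(B{\left(b{\left(0,-4 \right)},3 \right)} \right)} + 45925 = - 90 \frac{144 \sqrt{3 \left(-1 + 3\right)}}{7} + 45925 = - 90 \frac{144 \sqrt{3 \cdot 2}}{7} + 45925 = - 90 \frac{144 \sqrt{6}}{7} + 45925 = - \frac{12960 \sqrt{6}}{7} + 45925 = 45925 - \frac{12960 \sqrt{6}}{7}$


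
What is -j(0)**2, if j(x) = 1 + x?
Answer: -1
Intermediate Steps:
-j(0)**2 = -(1 + 0)**2 = -1*1**2 = -1*1 = -1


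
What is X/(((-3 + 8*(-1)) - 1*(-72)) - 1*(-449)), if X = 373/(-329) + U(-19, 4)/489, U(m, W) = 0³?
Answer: -373/167790 ≈ -0.0022230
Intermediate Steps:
U(m, W) = 0
X = -373/329 (X = 373/(-329) + 0/489 = 373*(-1/329) + 0*(1/489) = -373/329 + 0 = -373/329 ≈ -1.1337)
X/(((-3 + 8*(-1)) - 1*(-72)) - 1*(-449)) = -373/(329*(((-3 + 8*(-1)) - 1*(-72)) - 1*(-449))) = -373/(329*(((-3 - 8) + 72) + 449)) = -373/(329*((-11 + 72) + 449)) = -373/(329*(61 + 449)) = -373/329/510 = -373/329*1/510 = -373/167790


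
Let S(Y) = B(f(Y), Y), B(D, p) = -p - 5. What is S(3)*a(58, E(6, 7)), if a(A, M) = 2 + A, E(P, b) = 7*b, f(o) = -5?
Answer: -480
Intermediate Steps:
B(D, p) = -5 - p
S(Y) = -5 - Y
S(3)*a(58, E(6, 7)) = (-5 - 1*3)*(2 + 58) = (-5 - 3)*60 = -8*60 = -480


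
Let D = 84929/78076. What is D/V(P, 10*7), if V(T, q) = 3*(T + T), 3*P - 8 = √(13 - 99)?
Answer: 84929/2927850 - 84929*I*√86/23422800 ≈ 0.029007 - 0.033625*I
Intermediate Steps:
P = 8/3 + I*√86/3 (P = 8/3 + √(13 - 99)/3 = 8/3 + √(-86)/3 = 8/3 + (I*√86)/3 = 8/3 + I*√86/3 ≈ 2.6667 + 3.0912*I)
V(T, q) = 6*T (V(T, q) = 3*(2*T) = 6*T)
D = 84929/78076 (D = 84929*(1/78076) = 84929/78076 ≈ 1.0878)
D/V(P, 10*7) = 84929/(78076*((6*(8/3 + I*√86/3)))) = 84929/(78076*(16 + 2*I*√86))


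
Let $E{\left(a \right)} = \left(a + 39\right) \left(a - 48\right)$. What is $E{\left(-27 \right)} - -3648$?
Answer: $2748$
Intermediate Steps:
$E{\left(a \right)} = \left(-48 + a\right) \left(39 + a\right)$ ($E{\left(a \right)} = \left(39 + a\right) \left(-48 + a\right) = \left(-48 + a\right) \left(39 + a\right)$)
$E{\left(-27 \right)} - -3648 = \left(-1872 + \left(-27\right)^{2} - -243\right) - -3648 = \left(-1872 + 729 + 243\right) + 3648 = -900 + 3648 = 2748$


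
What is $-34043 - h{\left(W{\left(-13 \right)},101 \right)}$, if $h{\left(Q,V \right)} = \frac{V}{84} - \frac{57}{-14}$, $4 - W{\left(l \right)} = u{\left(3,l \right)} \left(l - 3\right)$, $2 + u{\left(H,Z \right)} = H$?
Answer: $- \frac{2860055}{84} \approx -34048.0$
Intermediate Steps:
$u{\left(H,Z \right)} = -2 + H$
$W{\left(l \right)} = 7 - l$ ($W{\left(l \right)} = 4 - \left(-2 + 3\right) \left(l - 3\right) = 4 - 1 \left(-3 + l\right) = 4 - \left(-3 + l\right) = 7 - l$)
$h{\left(Q,V \right)} = \frac{57}{14} + \frac{V}{84}$ ($h{\left(Q,V \right)} = V \frac{1}{84} - - \frac{57}{14} = \frac{V}{84} + \frac{57}{14} = \frac{57}{14} + \frac{V}{84}$)
$-34043 - h{\left(W{\left(-13 \right)},101 \right)} = -34043 - \left(\frac{57}{14} + \frac{1}{84} \cdot 101\right) = -34043 - \left(\frac{57}{14} + \frac{101}{84}\right) = -34043 - \frac{443}{84} = - \frac{2860055}{84}$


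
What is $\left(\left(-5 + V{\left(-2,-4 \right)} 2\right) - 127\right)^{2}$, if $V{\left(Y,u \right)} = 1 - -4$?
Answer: $14884$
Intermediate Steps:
$V{\left(Y,u \right)} = 5$ ($V{\left(Y,u \right)} = 1 + 4 = 5$)
$\left(\left(-5 + V{\left(-2,-4 \right)} 2\right) - 127\right)^{2} = \left(\left(-5 + 5 \cdot 2\right) - 127\right)^{2} = \left(\left(-5 + 10\right) - 127\right)^{2} = \left(5 - 127\right)^{2} = \left(-122\right)^{2} = 14884$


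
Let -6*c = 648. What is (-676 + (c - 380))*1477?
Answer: -1719228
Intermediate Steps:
c = -108 (c = -⅙*648 = -108)
(-676 + (c - 380))*1477 = (-676 + (-108 - 380))*1477 = (-676 - 488)*1477 = -1164*1477 = -1719228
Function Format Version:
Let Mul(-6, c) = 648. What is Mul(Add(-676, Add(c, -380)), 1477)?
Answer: -1719228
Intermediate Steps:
c = -108 (c = Mul(Rational(-1, 6), 648) = -108)
Mul(Add(-676, Add(c, -380)), 1477) = Mul(Add(-676, Add(-108, -380)), 1477) = Mul(Add(-676, -488), 1477) = Mul(-1164, 1477) = -1719228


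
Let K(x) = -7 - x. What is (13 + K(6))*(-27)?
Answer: 0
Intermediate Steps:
(13 + K(6))*(-27) = (13 + (-7 - 1*6))*(-27) = (13 + (-7 - 6))*(-27) = (13 - 13)*(-27) = 0*(-27) = 0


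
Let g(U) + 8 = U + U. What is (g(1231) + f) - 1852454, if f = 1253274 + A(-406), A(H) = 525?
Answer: -596201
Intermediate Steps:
g(U) = -8 + 2*U (g(U) = -8 + (U + U) = -8 + 2*U)
f = 1253799 (f = 1253274 + 525 = 1253799)
(g(1231) + f) - 1852454 = ((-8 + 2*1231) + 1253799) - 1852454 = ((-8 + 2462) + 1253799) - 1852454 = (2454 + 1253799) - 1852454 = 1256253 - 1852454 = -596201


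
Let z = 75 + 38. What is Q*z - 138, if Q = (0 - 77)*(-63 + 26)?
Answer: 321799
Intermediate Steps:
z = 113
Q = 2849 (Q = -77*(-37) = 2849)
Q*z - 138 = 2849*113 - 138 = 321937 - 138 = 321799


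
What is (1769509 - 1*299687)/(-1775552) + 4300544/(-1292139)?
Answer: -4767526914773/1147129992864 ≈ -4.1560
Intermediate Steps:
(1769509 - 1*299687)/(-1775552) + 4300544/(-1292139) = (1769509 - 299687)*(-1/1775552) + 4300544*(-1/1292139) = 1469822*(-1/1775552) - 4300544/1292139 = -734911/887776 - 4300544/1292139 = -4767526914773/1147129992864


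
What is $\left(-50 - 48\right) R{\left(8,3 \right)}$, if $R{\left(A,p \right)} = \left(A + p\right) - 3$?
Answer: $-784$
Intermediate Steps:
$R{\left(A,p \right)} = -3 + A + p$
$\left(-50 - 48\right) R{\left(8,3 \right)} = \left(-50 - 48\right) \left(-3 + 8 + 3\right) = \left(-98\right) 8 = -784$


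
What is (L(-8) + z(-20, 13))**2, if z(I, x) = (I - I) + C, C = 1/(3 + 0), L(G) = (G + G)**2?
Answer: 591361/9 ≈ 65707.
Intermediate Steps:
L(G) = 4*G**2 (L(G) = (2*G)**2 = 4*G**2)
C = 1/3 ≈ 0.33333
z(I, x) = 1/3 (z(I, x) = (I - I) + 1/3 = 0 + 1/3 = 1/3)
(L(-8) + z(-20, 13))**2 = (4*(-8)**2 + 1/3)**2 = (4*64 + 1/3)**2 = (256 + 1/3)**2 = (769/3)**2 = 591361/9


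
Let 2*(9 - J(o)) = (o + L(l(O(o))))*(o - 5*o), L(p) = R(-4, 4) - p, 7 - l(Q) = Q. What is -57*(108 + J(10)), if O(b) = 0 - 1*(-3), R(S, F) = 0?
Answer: -13509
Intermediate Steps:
O(b) = 3 (O(b) = 0 + 3 = 3)
l(Q) = 7 - Q
L(p) = -p (L(p) = 0 - p = -p)
J(o) = 9 + 2*o*(-4 + o) (J(o) = 9 - (o - (7 - 1*3))*(o - 5*o)/2 = 9 - (o - (7 - 3))*(-4*o)/2 = 9 - (o - 1*4)*(-4*o)/2 = 9 - (o - 4)*(-4*o)/2 = 9 - (-4 + o)*(-4*o)/2 = 9 - (-2)*o*(-4 + o) = 9 + 2*o*(-4 + o))
-57*(108 + J(10)) = -57*(108 + (9 - 8*10 + 2*10²)) = -57*(108 + (9 - 80 + 2*100)) = -57*(108 + (9 - 80 + 200)) = -57*(108 + 129) = -57*237 = -13509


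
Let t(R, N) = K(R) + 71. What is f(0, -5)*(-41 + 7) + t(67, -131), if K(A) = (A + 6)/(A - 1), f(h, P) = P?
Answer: 15979/66 ≈ 242.11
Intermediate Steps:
K(A) = (6 + A)/(-1 + A)
t(R, N) = 71 + (6 + R)/(-1 + R) (t(R, N) = (6 + R)/(-1 + R) + 71 = 71 + (6 + R)/(-1 + R))
f(0, -5)*(-41 + 7) + t(67, -131) = -5*(-41 + 7) + (-65 + 72*67)/(-1 + 67) = -5*(-34) + (-65 + 4824)/66 = 170 + (1/66)*4759 = 170 + 4759/66 = 15979/66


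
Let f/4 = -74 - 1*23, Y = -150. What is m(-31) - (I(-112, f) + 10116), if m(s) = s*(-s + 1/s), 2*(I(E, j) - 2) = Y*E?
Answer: -19478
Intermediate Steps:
f = -388 (f = 4*(-74 - 1*23) = 4*(-74 - 23) = 4*(-97) = -388)
I(E, j) = 2 - 75*E (I(E, j) = 2 + (-150*E)/2 = 2 - 75*E)
m(s) = s*(1/s - s)
m(-31) - (I(-112, f) + 10116) = (1 - 1*(-31)²) - ((2 - 75*(-112)) + 10116) = (1 - 1*961) - ((2 + 8400) + 10116) = (1 - 961) - (8402 + 10116) = -960 - 1*18518 = -960 - 18518 = -19478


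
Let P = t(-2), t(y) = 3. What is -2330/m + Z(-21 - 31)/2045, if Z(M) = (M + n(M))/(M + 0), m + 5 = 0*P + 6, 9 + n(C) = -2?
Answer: -247772137/106340 ≈ -2330.0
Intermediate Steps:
P = 3
n(C) = -11 (n(C) = -9 - 2 = -11)
m = 1 (m = -5 + (0*3 + 6) = -5 + (0 + 6) = -5 + 6 = 1)
Z(M) = (-11 + M)/M (Z(M) = (M - 11)/(M + 0) = (-11 + M)/M)
-2330/m + Z(-21 - 31)/2045 = -2330/1 + ((-11 + (-21 - 31))/(-21 - 31))/2045 = -2330*1 + ((-11 - 52)/(-52))*(1/2045) = -2330 - 1/52*(-63)*(1/2045) = -2330 + (63/52)*(1/2045) = -2330 + 63/106340 = -247772137/106340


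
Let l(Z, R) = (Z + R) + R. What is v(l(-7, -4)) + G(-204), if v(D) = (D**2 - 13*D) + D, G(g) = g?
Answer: 201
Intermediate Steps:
l(Z, R) = Z + 2*R (l(Z, R) = (R + Z) + R = Z + 2*R)
v(D) = D**2 - 12*D
v(l(-7, -4)) + G(-204) = (-7 + 2*(-4))*(-12 + (-7 + 2*(-4))) - 204 = (-7 - 8)*(-12 + (-7 - 8)) - 204 = -15*(-12 - 15) - 204 = -15*(-27) - 204 = 405 - 204 = 201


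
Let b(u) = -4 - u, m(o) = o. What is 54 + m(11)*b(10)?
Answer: -100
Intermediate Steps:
54 + m(11)*b(10) = 54 + 11*(-4 - 1*10) = 54 + 11*(-4 - 10) = 54 + 11*(-14) = 54 - 154 = -100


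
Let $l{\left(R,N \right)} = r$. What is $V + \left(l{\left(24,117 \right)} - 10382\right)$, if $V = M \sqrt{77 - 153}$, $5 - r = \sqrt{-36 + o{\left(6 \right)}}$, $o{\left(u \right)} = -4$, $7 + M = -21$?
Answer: $-10377 - 56 i \sqrt{19} - 2 i \sqrt{10} \approx -10377.0 - 250.42 i$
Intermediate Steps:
$M = -28$ ($M = -7 - 21 = -28$)
$r = 5 - 2 i \sqrt{10}$ ($r = 5 - \sqrt{-36 - 4} = 5 - \sqrt{-40} = 5 - 2 i \sqrt{10} \approx 5.0 - 6.3246 i$)
$l{\left(R,N \right)} = 5 - 2 i \sqrt{10}$
$V = - 56 i \sqrt{19}$ ($V = - 28 \sqrt{77 - 153} = - 28 \sqrt{-76} = - 28 \cdot 2 i \sqrt{19} = - 56 i \sqrt{19} \approx - 244.1 i$)
$V + \left(l{\left(24,117 \right)} - 10382\right) = - 56 i \sqrt{19} + \left(\left(5 - 2 i \sqrt{10}\right) - 10382\right) = - 56 i \sqrt{19} - \left(10377 + 2 i \sqrt{10}\right) = -10377 - 56 i \sqrt{19} - 2 i \sqrt{10}$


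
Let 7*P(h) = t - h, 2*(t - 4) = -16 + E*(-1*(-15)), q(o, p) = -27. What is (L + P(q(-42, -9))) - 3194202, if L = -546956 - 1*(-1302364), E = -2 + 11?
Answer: -34142935/14 ≈ -2.4388e+6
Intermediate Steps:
E = 9
L = 755408 (L = -546956 + 1302364 = 755408)
t = 127/2 (t = 4 + (-16 + 9*(-1*(-15)))/2 = 4 + (-16 + 9*15)/2 = 4 + (-16 + 135)/2 = 4 + (½)*119 = 4 + 119/2 = 127/2 ≈ 63.500)
P(h) = 127/14 - h/7 (P(h) = (127/2 - h)/7 = 127/14 - h/7)
(L + P(q(-42, -9))) - 3194202 = (755408 + (127/14 - ⅐*(-27))) - 3194202 = (755408 + (127/14 + 27/7)) - 3194202 = (755408 + 181/14) - 3194202 = 10575893/14 - 3194202 = -34142935/14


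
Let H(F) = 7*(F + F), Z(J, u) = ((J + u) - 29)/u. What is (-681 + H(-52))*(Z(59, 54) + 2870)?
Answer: -36414196/9 ≈ -4.0460e+6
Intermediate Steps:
Z(J, u) = (-29 + J + u)/u
H(F) = 14*F (H(F) = 7*(2*F) = 14*F)
(-681 + H(-52))*(Z(59, 54) + 2870) = (-681 + 14*(-52))*((-29 + 59 + 54)/54 + 2870) = (-681 - 728)*((1/54)*84 + 2870) = -1409*(14/9 + 2870) = -1409*25844/9 = -36414196/9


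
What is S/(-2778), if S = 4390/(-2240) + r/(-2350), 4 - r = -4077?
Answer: 324299/243723200 ≈ 0.0013306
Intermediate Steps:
r = 4081 (r = 4 - 1*(-4077) = 4 + 4077 = 4081)
S = -972897/263200 (S = 4390/(-2240) + 4081/(-2350) = 4390*(-1/2240) + 4081*(-1/2350) = -439/224 - 4081/2350 = -972897/263200 ≈ -3.6964)
S/(-2778) = -972897/263200/(-2778) = -972897/263200*(-1/2778) = 324299/243723200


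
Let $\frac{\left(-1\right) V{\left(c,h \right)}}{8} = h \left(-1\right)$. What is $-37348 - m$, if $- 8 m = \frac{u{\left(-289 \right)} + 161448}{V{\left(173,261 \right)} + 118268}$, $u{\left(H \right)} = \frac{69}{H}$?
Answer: $- \frac{10392522554653}{278263072} \approx -37348.0$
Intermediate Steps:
$V{\left(c,h \right)} = 8 h$ ($V{\left(c,h \right)} = - 8 h \left(-1\right) = - 8 \left(- h\right) = 8 h$)
$m = - \frac{46658403}{278263072}$ ($m = - \frac{\left(\frac{69}{-289} + 161448\right) \frac{1}{8 \cdot 261 + 118268}}{8} = - \frac{\left(69 \left(- \frac{1}{289}\right) + 161448\right) \frac{1}{2088 + 118268}}{8} = - \frac{\left(- \frac{69}{289} + 161448\right) \frac{1}{120356}}{8} = - \frac{\frac{46658403}{289} \cdot \frac{1}{120356}}{8} = \left(- \frac{1}{8}\right) \frac{46658403}{34782884} = - \frac{46658403}{278263072} \approx -0.16768$)
$-37348 - m = -37348 - - \frac{46658403}{278263072} = -37348 + \frac{46658403}{278263072} = - \frac{10392522554653}{278263072}$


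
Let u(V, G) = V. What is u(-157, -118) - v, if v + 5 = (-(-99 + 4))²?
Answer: -9177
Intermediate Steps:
v = 9020 (v = -5 + (-(-99 + 4))² = -5 + (-1*(-95))² = -5 + 95² = -5 + 9025 = 9020)
u(-157, -118) - v = -157 - 1*9020 = -157 - 9020 = -9177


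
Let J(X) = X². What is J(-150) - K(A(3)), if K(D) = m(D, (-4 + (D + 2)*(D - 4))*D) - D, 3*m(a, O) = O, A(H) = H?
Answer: 22512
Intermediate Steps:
m(a, O) = O/3
K(D) = -D + D*(-4 + (-4 + D)*(2 + D))/3 (K(D) = ((-4 + (D + 2)*(D - 4))*D)/3 - D = ((-4 + (2 + D)*(-4 + D))*D)/3 - D = ((-4 + (-4 + D)*(2 + D))*D)/3 - D = (D*(-4 + (-4 + D)*(2 + D)))/3 - D = D*(-4 + (-4 + D)*(2 + D))/3 - D = -D + D*(-4 + (-4 + D)*(2 + D))/3)
J(-150) - K(A(3)) = (-150)² - 3*(-15 + 3² - 2*3)/3 = 22500 - 3*(-15 + 9 - 6)/3 = 22500 - 3*(-12)/3 = 22500 - 1*(-12) = 22500 + 12 = 22512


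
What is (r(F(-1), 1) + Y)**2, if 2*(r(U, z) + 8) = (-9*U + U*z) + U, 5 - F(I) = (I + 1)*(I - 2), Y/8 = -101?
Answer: 2778889/4 ≈ 6.9472e+5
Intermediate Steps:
Y = -808 (Y = 8*(-101) = -808)
F(I) = 5 - (1 + I)*(-2 + I) (F(I) = 5 - (I + 1)*(I - 2) = 5 - (1 + I)*(-2 + I))
r(U, z) = -8 - 4*U + U*z/2 (r(U, z) = -8 + ((-9*U + U*z) + U)/2 = -8 + (-8*U + U*z)/2 = -8 + (-4*U + U*z/2) = -8 - 4*U + U*z/2)
(r(F(-1), 1) + Y)**2 = ((-8 - 4*(7 - 1 - 1*(-1)**2) + (1/2)*(7 - 1 - 1*(-1)**2)*1) - 808)**2 = ((-8 - 4*(7 - 1 - 1*1) + (1/2)*(7 - 1 - 1*1)*1) - 808)**2 = ((-8 - 4*(7 - 1 - 1) + (1/2)*(7 - 1 - 1)*1) - 808)**2 = ((-8 - 4*5 + (1/2)*5*1) - 808)**2 = ((-8 - 20 + 5/2) - 808)**2 = (-51/2 - 808)**2 = (-1667/2)**2 = 2778889/4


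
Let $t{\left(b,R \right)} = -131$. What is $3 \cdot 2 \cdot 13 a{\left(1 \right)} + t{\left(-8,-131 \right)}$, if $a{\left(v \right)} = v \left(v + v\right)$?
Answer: $25$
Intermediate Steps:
$a{\left(v \right)} = 2 v^{2}$ ($a{\left(v \right)} = v 2 v = 2 v^{2}$)
$3 \cdot 2 \cdot 13 a{\left(1 \right)} + t{\left(-8,-131 \right)} = 3 \cdot 2 \cdot 13 \cdot 2 \cdot 1^{2} - 131 = 6 \cdot 13 \cdot 2 \cdot 1 - 131 = 78 \cdot 2 - 131 = 156 - 131 = 25$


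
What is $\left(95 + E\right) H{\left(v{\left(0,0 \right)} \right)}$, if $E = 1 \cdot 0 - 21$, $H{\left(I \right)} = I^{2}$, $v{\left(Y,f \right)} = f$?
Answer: $0$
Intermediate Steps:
$E = -21$ ($E = 0 - 21 = -21$)
$\left(95 + E\right) H{\left(v{\left(0,0 \right)} \right)} = \left(95 - 21\right) 0^{2} = 74 \cdot 0 = 0$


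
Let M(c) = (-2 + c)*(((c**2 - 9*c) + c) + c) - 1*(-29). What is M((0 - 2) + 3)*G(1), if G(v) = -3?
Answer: -105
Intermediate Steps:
M(c) = 29 + (-2 + c)*(c**2 - 7*c) (M(c) = (-2 + c)*((c**2 - 8*c) + c) + 29 = (-2 + c)*(c**2 - 7*c) + 29 = 29 + (-2 + c)*(c**2 - 7*c))
M((0 - 2) + 3)*G(1) = (29 + ((0 - 2) + 3)**3 - 9*((0 - 2) + 3)**2 + 14*((0 - 2) + 3))*(-3) = (29 + (-2 + 3)**3 - 9*(-2 + 3)**2 + 14*(-2 + 3))*(-3) = (29 + 1**3 - 9*1**2 + 14*1)*(-3) = (29 + 1 - 9*1 + 14)*(-3) = (29 + 1 - 9 + 14)*(-3) = 35*(-3) = -105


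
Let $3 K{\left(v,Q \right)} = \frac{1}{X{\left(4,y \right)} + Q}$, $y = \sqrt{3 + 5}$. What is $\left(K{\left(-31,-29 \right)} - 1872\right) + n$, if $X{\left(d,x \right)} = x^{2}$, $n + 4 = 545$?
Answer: $- \frac{83854}{63} \approx -1331.0$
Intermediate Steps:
$n = 541$ ($n = -4 + 545 = 541$)
$y = 2 \sqrt{2}$ ($y = \sqrt{8} = 2 \sqrt{2} \approx 2.8284$)
$K{\left(v,Q \right)} = \frac{1}{3 \left(8 + Q\right)}$ ($K{\left(v,Q \right)} = \frac{1}{3 \left(\left(2 \sqrt{2}\right)^{2} + Q\right)} = \frac{1}{3 \left(8 + Q\right)}$)
$\left(K{\left(-31,-29 \right)} - 1872\right) + n = \left(\frac{1}{3 \left(8 - 29\right)} - 1872\right) + 541 = \left(\frac{1}{3 \left(-21\right)} - 1872\right) + 541 = \left(\frac{1}{3} \left(- \frac{1}{21}\right) - 1872\right) + 541 = \left(- \frac{1}{63} - 1872\right) + 541 = - \frac{117937}{63} + 541 = - \frac{83854}{63}$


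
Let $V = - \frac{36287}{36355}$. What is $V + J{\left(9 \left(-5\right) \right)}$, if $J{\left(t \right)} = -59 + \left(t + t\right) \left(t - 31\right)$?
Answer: $\frac{246486968}{36355} \approx 6780.0$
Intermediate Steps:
$V = - \frac{36287}{36355}$ ($V = \left(-36287\right) \frac{1}{36355} = - \frac{36287}{36355} \approx -0.99813$)
$J{\left(t \right)} = -59 + 2 t \left(-31 + t\right)$
$V + J{\left(9 \left(-5\right) \right)} = - \frac{36287}{36355} - \left(59 - 4050 + 62 \cdot 9 \left(-5\right)\right) = - \frac{36287}{36355} - \left(-2731 - 4050\right) = - \frac{36287}{36355} + \left(-59 + 2790 + 2 \cdot 2025\right) = - \frac{36287}{36355} + \left(-59 + 2790 + 4050\right) = - \frac{36287}{36355} + 6781 = \frac{246486968}{36355}$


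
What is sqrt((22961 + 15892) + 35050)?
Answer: sqrt(73903) ≈ 271.85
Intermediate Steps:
sqrt((22961 + 15892) + 35050) = sqrt(38853 + 35050) = sqrt(73903)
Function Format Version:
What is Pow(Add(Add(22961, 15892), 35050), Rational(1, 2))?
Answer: Pow(73903, Rational(1, 2)) ≈ 271.85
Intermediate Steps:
Pow(Add(Add(22961, 15892), 35050), Rational(1, 2)) = Pow(Add(38853, 35050), Rational(1, 2)) = Pow(73903, Rational(1, 2))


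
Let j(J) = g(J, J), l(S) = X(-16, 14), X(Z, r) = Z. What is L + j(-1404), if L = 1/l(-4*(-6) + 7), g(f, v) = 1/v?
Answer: -355/5616 ≈ -0.063212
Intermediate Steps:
l(S) = -16
j(J) = 1/J
L = -1/16 (L = 1/(-16) = -1/16 ≈ -0.062500)
L + j(-1404) = -1/16 + 1/(-1404) = -1/16 - 1/1404 = -355/5616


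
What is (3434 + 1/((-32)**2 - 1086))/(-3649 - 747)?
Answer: -212907/272552 ≈ -0.78116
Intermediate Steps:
(3434 + 1/((-32)**2 - 1086))/(-3649 - 747) = (3434 + 1/(1024 - 1086))/(-4396) = (3434 + 1/(-62))*(-1/4396) = (3434 - 1/62)*(-1/4396) = (212907/62)*(-1/4396) = -212907/272552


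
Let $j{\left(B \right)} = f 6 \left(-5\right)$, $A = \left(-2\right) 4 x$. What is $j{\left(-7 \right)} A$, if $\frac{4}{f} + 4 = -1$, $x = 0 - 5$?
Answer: $960$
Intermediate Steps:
$x = -5$ ($x = 0 - 5 = -5$)
$f = - \frac{4}{5}$ ($f = \frac{4}{-4 - 1} = \frac{4}{-5} = 4 \left(- \frac{1}{5}\right) = - \frac{4}{5} \approx -0.8$)
$A = 40$ ($A = \left(-2\right) 4 \left(-5\right) = \left(-8\right) \left(-5\right) = 40$)
$j{\left(B \right)} = 24$ ($j{\left(B \right)} = \left(- \frac{4}{5}\right) 6 \left(-5\right) = \left(- \frac{24}{5}\right) \left(-5\right) = 24$)
$j{\left(-7 \right)} A = 24 \cdot 40 = 960$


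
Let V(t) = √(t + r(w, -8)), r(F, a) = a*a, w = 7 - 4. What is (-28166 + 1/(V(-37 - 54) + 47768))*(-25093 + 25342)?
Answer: 747*(-28166*√3 + 448477829*I)/(-47768*I + 3*√3) ≈ -7.0133e+6 - 4.7684e-7*I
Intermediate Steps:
w = 3
r(F, a) = a²
V(t) = √(64 + t) (V(t) = √(t + (-8)²) = √(t + 64) = √(64 + t))
(-28166 + 1/(V(-37 - 54) + 47768))*(-25093 + 25342) = (-28166 + 1/(√(64 + (-37 - 54)) + 47768))*(-25093 + 25342) = (-28166 + 1/(√(64 - 91) + 47768))*249 = (-28166 + 1/(√(-27) + 47768))*249 = (-28166 + 1/(3*I*√3 + 47768))*249 = (-28166 + 1/(47768 + 3*I*√3))*249 = -7013334 + 249/(47768 + 3*I*√3)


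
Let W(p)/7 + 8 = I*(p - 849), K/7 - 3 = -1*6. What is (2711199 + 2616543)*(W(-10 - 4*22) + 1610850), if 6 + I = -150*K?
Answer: -102456644954244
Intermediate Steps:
K = -21 (K = 21 + 7*(-1*6) = 21 + 7*(-6) = 21 - 42 = -21)
I = 3144 (I = -6 - 150*(-21) = -6 + 3150 = 3144)
W(p) = -18684848 + 22008*p (W(p) = -56 + 7*(3144*(p - 849)) = -56 + 7*(3144*(-849 + p)) = -56 + 7*(-2669256 + 3144*p) = -56 + (-18684792 + 22008*p) = -18684848 + 22008*p)
(2711199 + 2616543)*(W(-10 - 4*22) + 1610850) = (2711199 + 2616543)*((-18684848 + 22008*(-10 - 4*22)) + 1610850) = 5327742*((-18684848 + 22008*(-10 - 88)) + 1610850) = 5327742*((-18684848 + 22008*(-98)) + 1610850) = 5327742*((-18684848 - 2156784) + 1610850) = 5327742*(-20841632 + 1610850) = 5327742*(-19230782) = -102456644954244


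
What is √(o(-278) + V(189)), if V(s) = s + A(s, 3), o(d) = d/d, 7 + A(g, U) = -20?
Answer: √163 ≈ 12.767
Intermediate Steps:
A(g, U) = -27 (A(g, U) = -7 - 20 = -27)
o(d) = 1
V(s) = -27 + s (V(s) = s - 27 = -27 + s)
√(o(-278) + V(189)) = √(1 + (-27 + 189)) = √(1 + 162) = √163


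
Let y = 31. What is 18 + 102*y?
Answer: 3180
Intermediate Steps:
18 + 102*y = 18 + 102*31 = 18 + 3162 = 3180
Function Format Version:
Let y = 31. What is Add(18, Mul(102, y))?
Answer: 3180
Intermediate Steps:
Add(18, Mul(102, y)) = Add(18, Mul(102, 31)) = Add(18, 3162) = 3180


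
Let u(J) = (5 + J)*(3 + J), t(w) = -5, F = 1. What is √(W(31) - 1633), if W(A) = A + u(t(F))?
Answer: 3*I*√178 ≈ 40.025*I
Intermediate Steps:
u(J) = (3 + J)*(5 + J)
W(A) = A (W(A) = A + (15 + (-5)² + 8*(-5)) = A + (15 + 25 - 40) = A + 0 = A)
√(W(31) - 1633) = √(31 - 1633) = √(-1602) = 3*I*√178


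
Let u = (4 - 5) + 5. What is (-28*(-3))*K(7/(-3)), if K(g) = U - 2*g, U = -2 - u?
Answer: -112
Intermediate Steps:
u = 4 (u = -1 + 5 = 4)
U = -6 (U = -2 - 1*4 = -2 - 4 = -6)
K(g) = -6 - 2*g
(-28*(-3))*K(7/(-3)) = (-28*(-3))*(-6 - 14/(-3)) = 84*(-6 - 14*(-1)/3) = 84*(-6 - 2*(-7/3)) = 84*(-6 + 14/3) = 84*(-4/3) = -112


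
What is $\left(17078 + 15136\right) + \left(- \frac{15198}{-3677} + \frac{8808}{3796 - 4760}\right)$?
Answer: $\frac{28542227562}{886157} \approx 32209.0$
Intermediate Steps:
$\left(17078 + 15136\right) + \left(- \frac{15198}{-3677} + \frac{8808}{3796 - 4760}\right) = 32214 + \left(\left(-15198\right) \left(- \frac{1}{3677}\right) + \frac{8808}{-964}\right) = 32214 + \left(\frac{15198}{3677} + 8808 \left(- \frac{1}{964}\right)\right) = 32214 + \left(\frac{15198}{3677} - \frac{2202}{241}\right) = 32214 - \frac{4434036}{886157} = \frac{28542227562}{886157}$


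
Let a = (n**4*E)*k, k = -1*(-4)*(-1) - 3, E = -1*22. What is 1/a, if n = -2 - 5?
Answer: 1/369754 ≈ 2.7045e-6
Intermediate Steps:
n = -7
E = -22
k = -7 (k = 4*(-1) - 3 = -4 - 3 = -7)
a = 369754 (a = ((-7)**4*(-22))*(-7) = (2401*(-22))*(-7) = -52822*(-7) = 369754)
1/a = 1/369754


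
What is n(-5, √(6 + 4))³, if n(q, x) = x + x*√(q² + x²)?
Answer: 1060*√10 + 1900*√14 ≈ 10461.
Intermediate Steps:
n(-5, √(6 + 4))³ = (√(6 + 4)*(1 + √((-5)² + (√(6 + 4))²)))³ = (√10*(1 + √(25 + (√10)²)))³ = (√10*(1 + √(25 + 10)))³ = (√10*(1 + √35))³ = 10*√10*(1 + √35)³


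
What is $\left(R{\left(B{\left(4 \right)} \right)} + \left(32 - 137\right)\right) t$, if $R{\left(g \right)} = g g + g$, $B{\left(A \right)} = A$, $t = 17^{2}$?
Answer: $-24565$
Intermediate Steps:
$t = 289$
$R{\left(g \right)} = g + g^{2}$ ($R{\left(g \right)} = g^{2} + g = g + g^{2}$)
$\left(R{\left(B{\left(4 \right)} \right)} + \left(32 - 137\right)\right) t = \left(4 \left(1 + 4\right) + \left(32 - 137\right)\right) 289 = \left(4 \cdot 5 + \left(32 - 137\right)\right) 289 = \left(20 - 105\right) 289 = \left(-85\right) 289 = -24565$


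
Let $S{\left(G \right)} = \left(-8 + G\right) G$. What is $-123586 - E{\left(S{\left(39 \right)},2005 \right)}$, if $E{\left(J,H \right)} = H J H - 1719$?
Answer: $-4860332092$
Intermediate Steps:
$S{\left(G \right)} = G \left(-8 + G\right)$
$E{\left(J,H \right)} = -1719 + J H^{2}$ ($E{\left(J,H \right)} = J H^{2} - 1719 = -1719 + J H^{2}$)
$-123586 - E{\left(S{\left(39 \right)},2005 \right)} = -123586 - \left(-1719 + 39 \left(-8 + 39\right) 2005^{2}\right) = -123586 - \left(-1719 + 39 \cdot 31 \cdot 4020025\right) = -123586 - \left(-1719 + 1209 \cdot 4020025\right) = -123586 - \left(-1719 + 4860210225\right) = -123586 - 4860208506 = -4860332092$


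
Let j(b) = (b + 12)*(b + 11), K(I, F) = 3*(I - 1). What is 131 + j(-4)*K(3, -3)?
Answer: 467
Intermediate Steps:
K(I, F) = -3 + 3*I (K(I, F) = 3*(-1 + I) = -3 + 3*I)
j(b) = (11 + b)*(12 + b) (j(b) = (12 + b)*(11 + b) = (11 + b)*(12 + b))
131 + j(-4)*K(3, -3) = 131 + (132 + (-4)**2 + 23*(-4))*(-3 + 3*3) = 131 + (132 + 16 - 92)*(-3 + 9) = 131 + 56*6 = 131 + 336 = 467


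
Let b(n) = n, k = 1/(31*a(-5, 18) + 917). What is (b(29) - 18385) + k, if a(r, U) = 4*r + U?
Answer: -15694379/855 ≈ -18356.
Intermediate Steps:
a(r, U) = U + 4*r
k = 1/855 (k = 1/(31*(18 + 4*(-5)) + 917) = 1/(31*(18 - 20) + 917) = 1/(31*(-2) + 917) = 1/(-62 + 917) = 1/855 ≈ 0.0011696)
(b(29) - 18385) + k = (29 - 18385) + 1/855 = -18356 + 1/855 = -15694379/855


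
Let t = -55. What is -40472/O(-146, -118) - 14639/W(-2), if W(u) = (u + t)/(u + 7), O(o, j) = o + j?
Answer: 300422/209 ≈ 1437.4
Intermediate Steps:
O(o, j) = j + o
W(u) = (-55 + u)/(7 + u) (W(u) = (u - 55)/(u + 7) = (-55 + u)/(7 + u))
-40472/O(-146, -118) - 14639/W(-2) = -40472/(-118 - 146) - 14639*(7 - 2)/(-55 - 2) = -40472/(-264) - 14639/(-57/5) = -40472*(-1/264) - 14639/((⅕)*(-57)) = 5059/33 - 14639/(-57/5) = 5059/33 - 14639*(-5/57) = 5059/33 + 73195/57 = 300422/209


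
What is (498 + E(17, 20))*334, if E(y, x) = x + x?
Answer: 179692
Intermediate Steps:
E(y, x) = 2*x
(498 + E(17, 20))*334 = (498 + 2*20)*334 = (498 + 40)*334 = 538*334 = 179692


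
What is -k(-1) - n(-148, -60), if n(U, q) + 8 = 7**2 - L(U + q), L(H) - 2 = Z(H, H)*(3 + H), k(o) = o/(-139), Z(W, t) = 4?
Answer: -119402/139 ≈ -859.01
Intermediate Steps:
k(o) = -o/139 (k(o) = o*(-1/139) = -o/139)
L(H) = 14 + 4*H (L(H) = 2 + 4*(3 + H) = 2 + (12 + 4*H) = 14 + 4*H)
n(U, q) = 27 - 4*U - 4*q (n(U, q) = -8 + (7**2 - (14 + 4*(U + q))) = -8 + (49 - (14 + (4*U + 4*q))) = -8 + (49 - (14 + 4*U + 4*q)) = -8 + (49 + (-14 - 4*U - 4*q)) = -8 + (35 - 4*U - 4*q) = 27 - 4*U - 4*q)
-k(-1) - n(-148, -60) = -(-1)*(-1)/139 - (27 - 4*(-148) - 4*(-60)) = -1*1/139 - (27 + 592 + 240) = -1/139 - 1*859 = -1/139 - 859 = -119402/139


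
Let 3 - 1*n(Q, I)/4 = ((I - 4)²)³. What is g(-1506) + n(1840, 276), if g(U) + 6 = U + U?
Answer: -1619844835314622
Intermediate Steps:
n(Q, I) = 12 - 4*(-4 + I)⁶ (n(Q, I) = 12 - 4*(I - 4)⁶ = 12 - 4*(-4 + I)⁶)
g(U) = -6 + 2*U (g(U) = -6 + (U + U) = -6 + 2*U)
g(-1506) + n(1840, 276) = (-6 + 2*(-1506)) + (12 - 4*(-4 + 276)⁶) = (-6 - 3012) + (12 - 4*272⁶) = -3018 + (12 - 4*404961208827904) = -3018 + (12 - 1619844835311616) = -3018 - 1619844835311604 = -1619844835314622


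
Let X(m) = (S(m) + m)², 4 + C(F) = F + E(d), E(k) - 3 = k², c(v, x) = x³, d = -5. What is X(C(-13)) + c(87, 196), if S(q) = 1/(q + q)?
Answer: 3644354473/484 ≈ 7.5297e+6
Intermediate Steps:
E(k) = 3 + k²
C(F) = 24 + F (C(F) = -4 + (F + (3 + (-5)²)) = -4 + (F + (3 + 25)) = -4 + (F + 28) = -4 + (28 + F) = 24 + F)
S(q) = 1/(2*q)
X(m) = (m + 1/(2*m))² (X(m) = (1/(2*m) + m)² = (m + 1/(2*m))²)
X(C(-13)) + c(87, 196) = ((24 - 13) + 1/(2*(24 - 13)))² + 196³ = (11 + (½)/11)² + 7529536 = (11 + (½)*(1/11))² + 7529536 = (11 + 1/22)² + 7529536 = (243/22)² + 7529536 = 59049/484 + 7529536 = 3644354473/484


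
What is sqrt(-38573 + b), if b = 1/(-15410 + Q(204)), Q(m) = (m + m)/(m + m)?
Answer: 9*I*sqrt(113069978462)/15409 ≈ 196.4*I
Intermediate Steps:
Q(m) = 1 (Q(m) = (2*m)/((2*m)) = (2*m)*(1/(2*m)) = 1)
b = -1/15409 (b = 1/(-15410 + 1) = 1/(-15409) = -1/15409 ≈ -6.4897e-5)
sqrt(-38573 + b) = sqrt(-38573 - 1/15409) = sqrt(-594371358/15409) = 9*I*sqrt(113069978462)/15409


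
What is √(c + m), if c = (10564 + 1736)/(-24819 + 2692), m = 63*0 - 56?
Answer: 2*I*√6922498331/22127 ≈ 7.5204*I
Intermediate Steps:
m = -56 (m = 0 - 56 = -56)
c = -12300/22127 (c = 12300/(-22127) = 12300*(-1/22127) = -12300/22127 ≈ -0.55588)
√(c + m) = √(-12300/22127 - 56) = √(-1251412/22127) = 2*I*√6922498331/22127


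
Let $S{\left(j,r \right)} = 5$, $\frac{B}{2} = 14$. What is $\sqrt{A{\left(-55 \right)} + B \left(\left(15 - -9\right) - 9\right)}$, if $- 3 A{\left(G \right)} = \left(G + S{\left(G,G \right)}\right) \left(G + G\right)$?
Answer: $\frac{4 i \sqrt{795}}{3} \approx 37.594 i$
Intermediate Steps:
$B = 28$ ($B = 2 \cdot 14 = 28$)
$A{\left(G \right)} = - \frac{2 G \left(5 + G\right)}{3}$ ($A{\left(G \right)} = - \frac{\left(G + 5\right) \left(G + G\right)}{3} = - \frac{\left(5 + G\right) 2 G}{3} = - \frac{2 G \left(5 + G\right)}{3}$)
$\sqrt{A{\left(-55 \right)} + B \left(\left(15 - -9\right) - 9\right)} = \sqrt{\left(- \frac{2}{3}\right) \left(-55\right) \left(5 - 55\right) + 28 \left(\left(15 - -9\right) - 9\right)} = \sqrt{\left(- \frac{2}{3}\right) \left(-55\right) \left(-50\right) + 28 \left(\left(15 + 9\right) - 9\right)} = \sqrt{- \frac{5500}{3} + 28 \left(24 - 9\right)} = \sqrt{- \frac{5500}{3} + 28 \cdot 15} = \sqrt{- \frac{5500}{3} + 420} = \sqrt{- \frac{4240}{3}} = \frac{4 i \sqrt{795}}{3}$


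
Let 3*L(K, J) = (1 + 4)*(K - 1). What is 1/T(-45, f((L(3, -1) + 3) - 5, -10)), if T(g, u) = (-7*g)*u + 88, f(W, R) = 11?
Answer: 1/3553 ≈ 0.00028145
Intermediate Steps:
L(K, J) = -5/3 + 5*K/3 (L(K, J) = ((1 + 4)*(K - 1))/3 = (5*(-1 + K))/3 = (-5 + 5*K)/3 = -5/3 + 5*K/3)
T(g, u) = 88 - 7*g*u (T(g, u) = -7*g*u + 88 = 88 - 7*g*u)
1/T(-45, f((L(3, -1) + 3) - 5, -10)) = 1/(88 - 7*(-45)*11) = 1/(88 + 3465) = 1/3553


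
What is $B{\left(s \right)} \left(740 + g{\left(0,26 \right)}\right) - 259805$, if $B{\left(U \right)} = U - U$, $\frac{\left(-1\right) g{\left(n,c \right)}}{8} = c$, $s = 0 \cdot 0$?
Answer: $-259805$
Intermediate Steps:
$s = 0$
$g{\left(n,c \right)} = - 8 c$
$B{\left(U \right)} = 0$
$B{\left(s \right)} \left(740 + g{\left(0,26 \right)}\right) - 259805 = 0 \left(740 - 208\right) - 259805 = 0 \cdot 532 - 259805 = 0 - 259805 = -259805$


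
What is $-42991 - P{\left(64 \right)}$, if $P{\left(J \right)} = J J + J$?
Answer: $-47151$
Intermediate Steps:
$P{\left(J \right)} = J + J^{2}$ ($P{\left(J \right)} = J^{2} + J = J + J^{2}$)
$-42991 - P{\left(64 \right)} = -42991 - 64 \left(1 + 64\right) = -42991 - 64 \cdot 65 = -42991 - 4160 = -47151$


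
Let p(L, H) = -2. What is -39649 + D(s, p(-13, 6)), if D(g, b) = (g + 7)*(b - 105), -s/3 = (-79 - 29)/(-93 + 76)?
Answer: -652098/17 ≈ -38359.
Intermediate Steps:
s = -324/17 (s = -3*(-79 - 29)/(-93 + 76) = -(-324)/(-17) = -(-324)*(-1)/17 = -3*108/17 = -324/17 ≈ -19.059)
D(g, b) = (-105 + b)*(7 + g) (D(g, b) = (7 + g)*(-105 + b) = (-105 + b)*(7 + g))
-39649 + D(s, p(-13, 6)) = -39649 + (-735 - 105*(-324/17) + 7*(-2) - 2*(-324/17)) = -39649 + (-735 + 34020/17 - 14 + 648/17) = -39649 + 21935/17 = -652098/17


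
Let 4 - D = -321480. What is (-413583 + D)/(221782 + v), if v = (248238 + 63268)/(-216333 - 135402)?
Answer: -4627777395/11144025752 ≈ -0.41527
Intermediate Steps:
D = 321484 (D = 4 - 1*(-321480) = 4 + 321480 = 321484)
v = -311506/351735 (v = 311506/(-351735) = 311506*(-1/351735) = -311506/351735 ≈ -0.88563)
(-413583 + D)/(221782 + v) = (-413583 + 321484)/(221782 - 311506/351735) = -92099/78008180264/351735 = -92099*351735/78008180264 = -4627777395/11144025752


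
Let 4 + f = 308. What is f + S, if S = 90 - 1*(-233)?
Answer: 627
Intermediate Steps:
S = 323 (S = 90 + 233 = 323)
f = 304 (f = -4 + 308 = 304)
f + S = 304 + 323 = 627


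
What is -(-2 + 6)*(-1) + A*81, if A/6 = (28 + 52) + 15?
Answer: 46174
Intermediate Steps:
A = 570 (A = 6*((28 + 52) + 15) = 6*(80 + 15) = 6*95 = 570)
-(-2 + 6)*(-1) + A*81 = -(-2 + 6)*(-1) + 570*81 = -1*4*(-1) + 46170 = -4*(-1) + 46170 = 4 + 46170 = 46174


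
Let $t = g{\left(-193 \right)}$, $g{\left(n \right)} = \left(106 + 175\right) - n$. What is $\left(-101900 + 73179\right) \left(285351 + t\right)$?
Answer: $-8209179825$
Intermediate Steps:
$g{\left(n \right)} = 281 - n$
$t = 474$ ($t = 281 - -193 = 281 + 193 = 474$)
$\left(-101900 + 73179\right) \left(285351 + t\right) = \left(-101900 + 73179\right) \left(285351 + 474\right) = \left(-28721\right) 285825 = -8209179825$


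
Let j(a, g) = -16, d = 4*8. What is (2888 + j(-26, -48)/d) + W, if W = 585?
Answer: 6945/2 ≈ 3472.5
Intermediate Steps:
d = 32
(2888 + j(-26, -48)/d) + W = (2888 - 16/32) + 585 = (2888 - 16*1/32) + 585 = (2888 - ½) + 585 = 5775/2 + 585 = 6945/2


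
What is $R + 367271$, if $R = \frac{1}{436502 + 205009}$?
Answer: $\frac{235608386482}{641511} \approx 3.6727 \cdot 10^{5}$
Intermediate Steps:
$R = \frac{1}{641511} \approx 1.5588 \cdot 10^{-6}$
$R + 367271 = \frac{1}{641511} + 367271 = \frac{235608386482}{641511}$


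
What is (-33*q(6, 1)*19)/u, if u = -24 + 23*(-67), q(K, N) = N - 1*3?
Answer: -1254/1565 ≈ -0.80128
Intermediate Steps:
q(K, N) = -3 + N (q(K, N) = N - 3 = -3 + N)
u = -1565 (u = -24 - 1541 = -1565)
(-33*q(6, 1)*19)/u = (-33*(-3 + 1)*19)/(-1565) = (-33*(-2)*19)*(-1/1565) = (66*19)*(-1/1565) = 1254*(-1/1565) = -1254/1565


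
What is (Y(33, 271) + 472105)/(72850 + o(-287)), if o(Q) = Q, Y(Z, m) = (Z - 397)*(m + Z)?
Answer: 361449/72563 ≈ 4.9812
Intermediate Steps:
Y(Z, m) = (-397 + Z)*(Z + m)
(Y(33, 271) + 472105)/(72850 + o(-287)) = ((33² - 397*33 - 397*271 + 33*271) + 472105)/(72850 - 287) = ((1089 - 13101 - 107587 + 8943) + 472105)/72563 = (-110656 + 472105)*(1/72563) = 361449*(1/72563) = 361449/72563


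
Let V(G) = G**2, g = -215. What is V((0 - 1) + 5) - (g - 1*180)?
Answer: 411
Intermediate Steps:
V((0 - 1) + 5) - (g - 1*180) = ((0 - 1) + 5)**2 - (-215 - 1*180) = (-1 + 5)**2 - (-215 - 180) = 4**2 - 1*(-395) = 16 + 395 = 411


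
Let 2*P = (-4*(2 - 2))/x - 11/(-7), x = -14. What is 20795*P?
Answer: 228745/14 ≈ 16339.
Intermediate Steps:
P = 11/14 (P = (-4*(2 - 2)/(-14) - 11/(-7))/2 = (-4*0*(-1/14) - 11*(-1/7))/2 = (0*(-1/14) + 11/7)/2 = (0 + 11/7)/2 = (1/2)*(11/7) = 11/14 ≈ 0.78571)
20795*P = 20795*(11/14) = 228745/14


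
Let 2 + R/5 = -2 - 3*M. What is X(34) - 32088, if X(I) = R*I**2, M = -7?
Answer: 66172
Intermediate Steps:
R = 85 (R = -10 + 5*(-2 - 3*(-7)) = -10 + 5*(-2 + 21) = -10 + 5*19 = -10 + 95 = 85)
X(I) = 85*I**2
X(34) - 32088 = 85*34**2 - 32088 = 85*1156 - 32088 = 98260 - 32088 = 66172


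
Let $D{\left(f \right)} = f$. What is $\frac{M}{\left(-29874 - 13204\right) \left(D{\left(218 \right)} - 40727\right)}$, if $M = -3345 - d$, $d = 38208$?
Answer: $- \frac{4617}{193894078} \approx -2.3812 \cdot 10^{-5}$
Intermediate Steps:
$M = -41553$ ($M = -3345 - 38208 = -41553$)
$\frac{M}{\left(-29874 - 13204\right) \left(D{\left(218 \right)} - 40727\right)} = - \frac{41553}{\left(-29874 - 13204\right) \left(218 - 40727\right)} = - \frac{41553}{\left(-43078\right) \left(-40509\right)} = - \frac{41553}{1745046702} = \left(-41553\right) \frac{1}{1745046702} = - \frac{4617}{193894078}$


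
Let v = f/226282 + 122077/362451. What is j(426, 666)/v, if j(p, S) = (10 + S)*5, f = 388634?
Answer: 34651817959395/21060576206 ≈ 1645.3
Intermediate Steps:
v = 84242304824/41008068591 (v = 388634/226282 + 122077/362451 = 388634*(1/226282) + 122077*(1/362451) = 194317/113141 + 122077/362451 = 84242304824/41008068591 ≈ 2.0543)
j(p, S) = 50 + 5*S
j(426, 666)/v = (50 + 5*666)/(84242304824/41008068591) = (50 + 3330)*(41008068591/84242304824) = 3380*(41008068591/84242304824) = 34651817959395/21060576206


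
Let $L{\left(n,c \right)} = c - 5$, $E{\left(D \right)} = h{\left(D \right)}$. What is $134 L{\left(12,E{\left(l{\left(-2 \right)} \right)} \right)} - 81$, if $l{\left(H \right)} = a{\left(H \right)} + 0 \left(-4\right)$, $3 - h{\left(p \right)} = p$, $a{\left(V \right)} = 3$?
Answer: $-751$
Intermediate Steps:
$h{\left(p \right)} = 3 - p$
$l{\left(H \right)} = 3$ ($l{\left(H \right)} = 3 + 0 \left(-4\right) = 3 + 0 = 3$)
$E{\left(D \right)} = 3 - D$
$L{\left(n,c \right)} = -5 + c$
$134 L{\left(12,E{\left(l{\left(-2 \right)} \right)} \right)} - 81 = 134 \left(-5 + \left(3 - 3\right)\right) - 81 = 134 \left(-5 + 0\right) - 81 = 134 \left(-5\right) - 81 = -670 - 81 = -751$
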